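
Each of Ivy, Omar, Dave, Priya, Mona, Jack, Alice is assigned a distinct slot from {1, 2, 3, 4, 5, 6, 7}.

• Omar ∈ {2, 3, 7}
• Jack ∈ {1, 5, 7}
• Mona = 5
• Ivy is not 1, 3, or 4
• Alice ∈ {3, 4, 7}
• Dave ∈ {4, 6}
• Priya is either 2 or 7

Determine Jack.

Mona has just one choice, so Mona = 5. Strike 5 from Ivy, Jack.
The 6 still-open variables draw from only 6 values {1, 2, 3, 4, 6, 7}, so each is used; only Jack can be 1, hence Jack = 1.

1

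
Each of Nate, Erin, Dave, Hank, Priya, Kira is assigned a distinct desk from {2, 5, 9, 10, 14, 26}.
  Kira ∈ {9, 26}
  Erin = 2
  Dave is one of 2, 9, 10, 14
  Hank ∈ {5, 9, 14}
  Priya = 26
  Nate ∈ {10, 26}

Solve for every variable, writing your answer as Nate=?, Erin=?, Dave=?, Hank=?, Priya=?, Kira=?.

Nate=10, Erin=2, Dave=14, Hank=5, Priya=26, Kira=9

Erin must be 2 (only option left). So Dave can't be 2.
Priya must be 26 (only option left). Strike 26 from Nate, Kira.
Kira has just one choice, so Kira = 9. So Dave, Hank can't be 9.
That leaves Nate = 10. Remove 10 from Dave.
Dave's domain is down to {14}, so Dave = 14. Remove 14 from Hank.
Hank has just one choice, so Hank = 5.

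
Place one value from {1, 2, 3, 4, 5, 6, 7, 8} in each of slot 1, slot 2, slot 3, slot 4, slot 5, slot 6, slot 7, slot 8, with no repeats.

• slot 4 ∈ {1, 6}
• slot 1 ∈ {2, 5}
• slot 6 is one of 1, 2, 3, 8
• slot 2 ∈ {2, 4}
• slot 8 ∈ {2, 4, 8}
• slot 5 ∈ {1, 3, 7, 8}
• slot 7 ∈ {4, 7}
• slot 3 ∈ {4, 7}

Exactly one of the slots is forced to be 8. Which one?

The 8 variables together cover exactly {1, 2, 3, 4, 5, 6, 7, 8} — 8 values for 8 variables — and 5 appears only in slot 1's list, so slot 1 = 5.
The 7 still-open variables together cover exactly {1, 2, 3, 4, 6, 7, 8} — 7 values for 7 variables — and 6 appears only in slot 4's list, so slot 4 = 6.
The 2 variables slot 3 and slot 7 are confined to {4, 7}, which locks those values in; drop them from slot 2, slot 5, slot 8.
slot 2's domain is down to {2}, so slot 2 = 2. Remove 2 from slot 6, slot 8.

slot 8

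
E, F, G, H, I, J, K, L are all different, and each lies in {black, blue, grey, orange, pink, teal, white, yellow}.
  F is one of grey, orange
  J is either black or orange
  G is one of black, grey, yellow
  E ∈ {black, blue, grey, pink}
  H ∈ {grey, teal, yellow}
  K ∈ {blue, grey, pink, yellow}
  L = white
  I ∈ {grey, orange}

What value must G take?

L has just one choice, so L = white.
Among the 7 still-open variables, teal fits only H (and all 7 values in {black, blue, grey, orange, pink, teal, yellow} must be used), so H = teal.
F and I share exactly the 2 values {grey, orange}; by pigeonhole those values go to them, so strike grey, orange from E, G, J, K.
That leaves J = black. Strike black from E, G.
So G = yellow.

yellow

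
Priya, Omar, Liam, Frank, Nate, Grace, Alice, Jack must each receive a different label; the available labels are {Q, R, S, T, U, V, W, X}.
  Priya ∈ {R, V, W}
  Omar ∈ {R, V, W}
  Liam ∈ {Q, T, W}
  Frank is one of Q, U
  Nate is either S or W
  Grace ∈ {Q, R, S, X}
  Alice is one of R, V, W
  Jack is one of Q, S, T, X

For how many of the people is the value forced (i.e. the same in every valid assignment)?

The 8 variables draw from only 8 values {Q, R, S, T, U, V, W, X}, so each is used; only Frank can be U, hence Frank = U.
The 3 variables Priya, Omar, Alice are confined to {R, V, W}, which locks those values in; drop them from Liam, Nate, Grace.
Nate must be S (only option left). Remove S from Grace, Jack.
Determined: Frank=U, Nate=S. The other people each still have more than one consistent value. That makes 2.

2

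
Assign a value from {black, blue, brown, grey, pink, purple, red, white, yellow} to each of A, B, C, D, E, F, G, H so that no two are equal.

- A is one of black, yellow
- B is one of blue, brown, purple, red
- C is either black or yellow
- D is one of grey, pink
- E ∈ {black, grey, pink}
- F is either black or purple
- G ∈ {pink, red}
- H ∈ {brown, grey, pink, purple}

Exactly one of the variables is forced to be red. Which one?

G

Among the 8 variables, blue fits only B (and all 8 values in {black, blue, brown, grey, pink, purple, red, yellow} must be used), so B = blue.
The 7 still-open variables draw from only 7 values {black, brown, grey, pink, purple, red, yellow}, so each is used; only H can be brown, hence H = brown.
Among the 6 still-open variables, purple fits only F (and all 6 values in {black, grey, pink, purple, red, yellow} must be used), so F = purple.
Among the 5 still-open variables, red fits only G (and all 5 values in {black, grey, pink, red, yellow} must be used), so G = red.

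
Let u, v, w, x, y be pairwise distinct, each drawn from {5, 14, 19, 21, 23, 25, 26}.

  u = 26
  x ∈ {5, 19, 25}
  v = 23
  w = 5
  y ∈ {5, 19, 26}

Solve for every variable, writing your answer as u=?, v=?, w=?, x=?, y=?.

u has just one choice, so u = 26. Eliminate 26 elsewhere: y.
That leaves v = 23.
w has just one choice, so w = 5. Remove 5 from x, y.
y has just one choice, so y = 19. Eliminate 19 elsewhere: x.
x must be 25 (only option left).

u=26, v=23, w=5, x=25, y=19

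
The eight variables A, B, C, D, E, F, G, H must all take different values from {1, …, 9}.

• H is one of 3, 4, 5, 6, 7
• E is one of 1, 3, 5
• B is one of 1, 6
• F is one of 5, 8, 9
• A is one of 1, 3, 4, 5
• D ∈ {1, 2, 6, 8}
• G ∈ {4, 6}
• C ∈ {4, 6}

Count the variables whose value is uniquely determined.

2

C and G share exactly the 2 values {4, 6}; by pigeonhole those values go to them, so strike 4, 6 from A, B, D, H.
B has just one choice, so B = 1. Strike 1 from A, D, E.
The 2 variables A and E are confined to {3, 5}, which locks those values in; drop them from F, H.
H must be 7 (only option left).
Determined: B=1, H=7. The other variables each still have more than one consistent value. That makes 2.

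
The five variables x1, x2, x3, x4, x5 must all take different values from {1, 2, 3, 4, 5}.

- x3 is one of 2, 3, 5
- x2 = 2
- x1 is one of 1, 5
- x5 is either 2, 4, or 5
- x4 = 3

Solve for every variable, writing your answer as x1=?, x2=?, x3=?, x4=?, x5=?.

x1=1, x2=2, x3=5, x4=3, x5=4

x2 must be 2 (only option left). So x3, x5 can't be 2.
That leaves x4 = 3. Eliminate 3 elsewhere: x3.
x3's domain is down to {5}, so x3 = 5. So x1, x5 can't be 5.
x5's domain is down to {4}, so x5 = 4.
x1 must be 1 (only option left).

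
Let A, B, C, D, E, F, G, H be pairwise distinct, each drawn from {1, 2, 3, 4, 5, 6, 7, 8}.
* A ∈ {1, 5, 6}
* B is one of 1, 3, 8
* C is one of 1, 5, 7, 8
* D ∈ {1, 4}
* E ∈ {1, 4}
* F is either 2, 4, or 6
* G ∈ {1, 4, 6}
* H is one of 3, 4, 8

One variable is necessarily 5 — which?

A

Among the 8 variables, 2 fits only F (and all 8 values in {1, 2, 3, 4, 5, 6, 7, 8} must be used), so F = 2.
The 7 still-open variables draw from only 7 values {1, 3, 4, 5, 6, 7, 8}, so each is used; only C can be 7, hence C = 7.
The 6 still-open variables draw from only 6 values {1, 3, 4, 5, 6, 8}, so each is used; only A can be 5, hence A = 5.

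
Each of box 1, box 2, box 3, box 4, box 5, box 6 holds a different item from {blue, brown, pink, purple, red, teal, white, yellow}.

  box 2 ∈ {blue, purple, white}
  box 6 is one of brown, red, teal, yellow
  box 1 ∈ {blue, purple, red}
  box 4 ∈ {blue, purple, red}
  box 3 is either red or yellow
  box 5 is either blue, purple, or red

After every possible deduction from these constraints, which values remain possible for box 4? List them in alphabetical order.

box 1, box 4, box 5 between them cover only {blue, purple, red} — a naked triple. Remove those values from box 2, box 3, box 6.
box 2 must be white (only option left).
box 3 must be yellow (only option left). Eliminate yellow elsewhere: box 6.
No further eliminations apply; box 4 can still be any of blue, purple, red.

blue, purple, red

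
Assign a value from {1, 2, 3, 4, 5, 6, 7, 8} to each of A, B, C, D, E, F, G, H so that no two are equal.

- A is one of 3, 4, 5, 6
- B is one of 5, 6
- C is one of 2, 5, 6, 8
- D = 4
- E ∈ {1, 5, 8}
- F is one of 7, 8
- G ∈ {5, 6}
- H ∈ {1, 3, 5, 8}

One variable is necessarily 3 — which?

D has just one choice, so D = 4. Strike 4 from A.
Among the 7 still-open variables, 2 fits only C (and all 7 values in {1, 2, 3, 5, 6, 7, 8} must be used), so C = 2.
Among the 6 still-open variables, 7 fits only F (and all 6 values in {1, 3, 5, 6, 7, 8} must be used), so F = 7.
B and G share exactly the 2 values {5, 6}; by pigeonhole those values go to them, so strike 5, 6 from A, E, H.
So 3 goes to A.

A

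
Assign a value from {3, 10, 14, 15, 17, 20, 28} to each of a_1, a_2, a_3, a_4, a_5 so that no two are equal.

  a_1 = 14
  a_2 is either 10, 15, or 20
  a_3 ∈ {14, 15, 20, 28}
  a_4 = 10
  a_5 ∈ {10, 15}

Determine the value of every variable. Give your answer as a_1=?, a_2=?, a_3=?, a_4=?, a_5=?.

a_1=14, a_2=20, a_3=28, a_4=10, a_5=15

a_1 must be 14 (only option left). Eliminate 14 elsewhere: a_3.
a_4's domain is down to {10}, so a_4 = 10. Eliminate 10 elsewhere: a_2, a_5.
a_5's domain is down to {15}, so a_5 = 15. So a_2, a_3 can't be 15.
That leaves a_2 = 20. So a_3 can't be 20.
That leaves a_3 = 28.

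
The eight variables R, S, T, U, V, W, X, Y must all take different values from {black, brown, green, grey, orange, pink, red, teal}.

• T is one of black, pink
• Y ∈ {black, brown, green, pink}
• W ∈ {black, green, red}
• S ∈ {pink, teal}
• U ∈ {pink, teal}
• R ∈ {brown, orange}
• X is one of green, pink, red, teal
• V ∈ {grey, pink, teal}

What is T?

Among the 8 variables, grey fits only V (and all 8 values in {black, brown, green, grey, orange, pink, red, teal} must be used), so V = grey.
The 7 still-open variables draw from only 7 values {black, brown, green, orange, pink, red, teal}, so each is used; only R can be orange, hence R = orange.
The 6 still-open variables draw from only 6 values {black, brown, green, pink, red, teal}, so each is used; only Y can be brown, hence Y = brown.
S and U between them cover only {pink, teal} — a naked pair. Remove those values from T, X.
So T = black.

black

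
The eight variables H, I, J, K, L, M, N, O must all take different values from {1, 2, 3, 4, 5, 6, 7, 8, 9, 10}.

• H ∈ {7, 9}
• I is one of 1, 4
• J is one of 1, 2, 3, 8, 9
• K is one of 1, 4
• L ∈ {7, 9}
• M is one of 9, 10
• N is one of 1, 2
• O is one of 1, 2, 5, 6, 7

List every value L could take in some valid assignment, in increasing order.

The 2 variables H and L are confined to {7, 9}, which locks those values in; drop them from J, M, O.
M must be 10 (only option left).
I and K between them cover only {1, 4} — a naked pair. Remove those values from J, N, O.
N's domain is down to {2}, so N = 2. Strike 2 from J, O.
No further eliminations apply; L can still be any of 7, 9.

7, 9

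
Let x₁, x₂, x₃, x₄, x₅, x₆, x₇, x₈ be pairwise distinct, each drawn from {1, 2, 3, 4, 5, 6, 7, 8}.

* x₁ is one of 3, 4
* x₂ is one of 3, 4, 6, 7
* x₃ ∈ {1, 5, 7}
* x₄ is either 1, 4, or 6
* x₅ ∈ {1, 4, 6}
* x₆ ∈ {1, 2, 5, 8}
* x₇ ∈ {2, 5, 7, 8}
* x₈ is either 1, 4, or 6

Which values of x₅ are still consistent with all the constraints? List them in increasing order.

1, 4, 6

x₄, x₅, x₈ share exactly the 3 values {1, 4, 6}; by pigeonhole those values go to them, so strike 1, 4, 6 from x₁, x₂, x₃, x₆.
That leaves x₁ = 3. So x₂ can't be 3.
x₂ must be 7 (only option left). Remove 7 from x₃, x₇.
That leaves x₃ = 5. Remove 5 from x₆, x₇.
No further eliminations apply; x₅ can still be any of 1, 4, 6.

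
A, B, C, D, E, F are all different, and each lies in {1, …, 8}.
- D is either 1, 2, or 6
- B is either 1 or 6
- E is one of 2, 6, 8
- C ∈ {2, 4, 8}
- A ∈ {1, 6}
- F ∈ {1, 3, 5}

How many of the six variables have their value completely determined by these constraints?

3

The 2 variables A and B are confined to {1, 6}, which locks those values in; drop them from D, E, F.
D's domain is down to {2}, so D = 2. Eliminate 2 elsewhere: C, E.
E's domain is down to {8}, so E = 8. Strike 8 from C.
C has just one choice, so C = 4.
Determined: C=4, D=2, E=8. The other variables each still have more than one consistent value. That makes 3.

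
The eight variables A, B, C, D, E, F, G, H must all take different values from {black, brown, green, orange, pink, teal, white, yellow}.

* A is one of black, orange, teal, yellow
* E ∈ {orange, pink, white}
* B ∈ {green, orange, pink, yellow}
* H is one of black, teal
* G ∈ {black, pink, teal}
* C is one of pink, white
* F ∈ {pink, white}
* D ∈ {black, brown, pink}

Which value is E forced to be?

Among the 8 variables, brown fits only D (and all 8 values in {black, brown, green, orange, pink, teal, white, yellow} must be used), so D = brown.
Among the 7 still-open variables, green fits only B (and all 7 values in {black, green, orange, pink, teal, white, yellow} must be used), so B = green.
The 6 still-open variables draw from only 6 values {black, orange, pink, teal, white, yellow}, so each is used; only A can be yellow, hence A = yellow.
The 5 still-open variables draw from only 5 values {black, orange, pink, teal, white}, so each is used; only E can be orange, hence E = orange.

orange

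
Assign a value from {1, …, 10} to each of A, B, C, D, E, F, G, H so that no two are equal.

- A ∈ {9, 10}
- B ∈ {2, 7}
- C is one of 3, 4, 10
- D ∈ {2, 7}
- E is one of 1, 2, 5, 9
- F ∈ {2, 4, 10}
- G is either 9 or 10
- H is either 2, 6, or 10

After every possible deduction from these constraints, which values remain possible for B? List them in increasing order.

The 2 variables A and G are confined to {9, 10}, which locks those values in; drop them from C, E, F, H.
B and D share exactly the 2 values {2, 7}; by pigeonhole those values go to them, so strike 2, 7 from E, F, H.
That leaves F = 4. Strike 4 from C.
H has just one choice, so H = 6.
C's domain is down to {3}, so C = 3.
No further eliminations apply; B can still be any of 2, 7.

2, 7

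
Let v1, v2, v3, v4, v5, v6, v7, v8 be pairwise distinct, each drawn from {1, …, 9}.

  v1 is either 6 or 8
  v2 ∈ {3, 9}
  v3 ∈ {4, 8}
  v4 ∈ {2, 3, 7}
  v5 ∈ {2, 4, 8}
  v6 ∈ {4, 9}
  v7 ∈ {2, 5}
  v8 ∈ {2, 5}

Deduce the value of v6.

Among the 8 variables, 6 fits only v1 (and all 8 values in {2, 3, 4, 5, 6, 7, 8, 9} must be used), so v1 = 6.
The 7 still-open variables together cover exactly {2, 3, 4, 5, 7, 8, 9} — 7 values for 7 variables — and 7 appears only in v4's list, so v4 = 7.
The 6 still-open variables draw from only 6 values {2, 3, 4, 5, 8, 9}, so each is used; only v2 can be 3, hence v2 = 3.
Among the 5 still-open variables, 9 fits only v6 (and all 5 values in {2, 4, 5, 8, 9} must be used), so v6 = 9.

9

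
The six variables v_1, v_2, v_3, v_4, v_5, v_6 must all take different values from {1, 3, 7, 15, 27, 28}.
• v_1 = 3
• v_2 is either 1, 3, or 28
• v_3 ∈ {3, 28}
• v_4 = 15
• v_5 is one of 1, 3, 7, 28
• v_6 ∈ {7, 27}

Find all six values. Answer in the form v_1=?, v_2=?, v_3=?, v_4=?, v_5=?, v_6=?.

v_1=3, v_2=1, v_3=28, v_4=15, v_5=7, v_6=27

v_1's domain is down to {3}, so v_1 = 3. Strike 3 from v_2, v_3, v_5.
v_3's domain is down to {28}, so v_3 = 28. Eliminate 28 elsewhere: v_2, v_5.
v_4 must be 15 (only option left).
v_2 has just one choice, so v_2 = 1. Remove 1 from v_5.
That leaves v_5 = 7. So v_6 can't be 7.
That leaves v_6 = 27.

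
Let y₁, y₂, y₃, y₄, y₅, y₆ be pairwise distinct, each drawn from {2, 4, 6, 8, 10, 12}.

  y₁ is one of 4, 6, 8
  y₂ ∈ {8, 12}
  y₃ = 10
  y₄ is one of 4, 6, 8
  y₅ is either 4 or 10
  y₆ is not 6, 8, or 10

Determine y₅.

y₃'s domain is down to {10}, so y₃ = 10. Eliminate 10 elsewhere: y₅.
So y₅ = 4.

4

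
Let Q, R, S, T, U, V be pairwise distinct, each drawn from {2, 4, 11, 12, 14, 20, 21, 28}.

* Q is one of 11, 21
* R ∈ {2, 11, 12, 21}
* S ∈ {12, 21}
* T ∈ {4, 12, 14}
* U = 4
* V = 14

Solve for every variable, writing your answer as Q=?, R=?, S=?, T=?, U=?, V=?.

Q=11, R=2, S=21, T=12, U=4, V=14

U must be 4 (only option left). Eliminate 4 elsewhere: T.
V's domain is down to {14}, so V = 14. Strike 14 from T.
T has just one choice, so T = 12. Strike 12 from R, S.
S's domain is down to {21}, so S = 21. Strike 21 from Q, R.
Q's domain is down to {11}, so Q = 11. Strike 11 from R.
R has just one choice, so R = 2.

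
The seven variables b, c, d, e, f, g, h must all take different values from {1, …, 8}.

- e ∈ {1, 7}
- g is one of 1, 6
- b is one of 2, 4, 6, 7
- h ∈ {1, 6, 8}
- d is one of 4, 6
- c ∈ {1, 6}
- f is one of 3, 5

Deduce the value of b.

2

c and g between them cover only {1, 6} — a naked pair. Remove those values from b, d, e, h.
d must be 4 (only option left). So b can't be 4.
e has just one choice, so e = 7. So b can't be 7.
So b = 2.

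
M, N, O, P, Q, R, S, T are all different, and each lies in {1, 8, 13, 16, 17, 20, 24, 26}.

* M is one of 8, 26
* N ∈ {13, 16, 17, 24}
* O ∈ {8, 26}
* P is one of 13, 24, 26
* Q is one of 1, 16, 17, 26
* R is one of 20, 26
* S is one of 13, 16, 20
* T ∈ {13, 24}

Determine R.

The 8 variables together cover exactly {1, 8, 13, 16, 17, 20, 24, 26} — 8 values for 8 variables — and 1 appears only in Q's list, so Q = 1.
The 7 still-open variables together cover exactly {8, 13, 16, 17, 20, 24, 26} — 7 values for 7 variables — and 17 appears only in N's list, so N = 17.
The 6 still-open variables together cover exactly {8, 13, 16, 20, 24, 26} — 6 values for 6 variables — and 16 appears only in S's list, so S = 16.
The 5 still-open variables together cover exactly {8, 13, 20, 24, 26} — 5 values for 5 variables — and 20 appears only in R's list, so R = 20.

20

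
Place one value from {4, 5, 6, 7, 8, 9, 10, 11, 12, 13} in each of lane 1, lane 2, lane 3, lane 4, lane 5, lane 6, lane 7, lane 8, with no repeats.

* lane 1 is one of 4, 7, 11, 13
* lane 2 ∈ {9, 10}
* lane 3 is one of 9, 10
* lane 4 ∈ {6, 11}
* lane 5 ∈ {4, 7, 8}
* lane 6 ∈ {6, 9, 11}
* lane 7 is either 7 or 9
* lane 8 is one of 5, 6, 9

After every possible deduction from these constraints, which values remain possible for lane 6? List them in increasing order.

6, 11

The 2 variables lane 2 and lane 3 are confined to {9, 10}, which locks those values in; drop them from lane 6, lane 7, lane 8.
lane 7 must be 7 (only option left). Remove 7 from lane 1, lane 5.
lane 4 and lane 6 between them cover only {6, 11} — a naked pair. Remove those values from lane 1, lane 8.
That leaves lane 8 = 5.
No further eliminations apply; lane 6 can still be any of 6, 11.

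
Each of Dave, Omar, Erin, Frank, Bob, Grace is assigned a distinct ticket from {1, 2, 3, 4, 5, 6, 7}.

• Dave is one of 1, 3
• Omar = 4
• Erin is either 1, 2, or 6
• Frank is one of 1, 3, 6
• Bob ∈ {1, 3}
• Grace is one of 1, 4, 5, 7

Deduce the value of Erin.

Omar's domain is down to {4}, so Omar = 4. So Grace can't be 4.
Dave and Bob between them cover only {1, 3} — a naked pair. Remove those values from Erin, Frank, Grace.
Frank must be 6 (only option left). So Erin can't be 6.
So Erin = 2.

2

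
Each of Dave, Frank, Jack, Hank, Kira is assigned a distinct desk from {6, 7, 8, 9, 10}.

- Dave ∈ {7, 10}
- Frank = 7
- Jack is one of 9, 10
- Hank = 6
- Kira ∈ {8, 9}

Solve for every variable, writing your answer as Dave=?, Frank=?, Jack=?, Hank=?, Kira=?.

Dave=10, Frank=7, Jack=9, Hank=6, Kira=8

Frank must be 7 (only option left). Remove 7 from Dave.
That leaves Hank = 6.
Dave's domain is down to {10}, so Dave = 10. Remove 10 from Jack.
Jack's domain is down to {9}, so Jack = 9. So Kira can't be 9.
That leaves Kira = 8.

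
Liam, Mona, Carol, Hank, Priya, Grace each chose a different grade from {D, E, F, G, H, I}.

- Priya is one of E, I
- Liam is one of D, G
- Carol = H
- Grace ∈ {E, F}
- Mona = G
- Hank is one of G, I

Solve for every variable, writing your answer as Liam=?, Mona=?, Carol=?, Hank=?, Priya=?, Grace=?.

Mona must be G (only option left). Strike G from Liam, Hank.
Carol has just one choice, so Carol = H.
That leaves Hank = I. Eliminate I elsewhere: Priya.
Priya's domain is down to {E}, so Priya = E. Remove E from Grace.
That leaves Grace = F.
Liam has just one choice, so Liam = D.

Liam=D, Mona=G, Carol=H, Hank=I, Priya=E, Grace=F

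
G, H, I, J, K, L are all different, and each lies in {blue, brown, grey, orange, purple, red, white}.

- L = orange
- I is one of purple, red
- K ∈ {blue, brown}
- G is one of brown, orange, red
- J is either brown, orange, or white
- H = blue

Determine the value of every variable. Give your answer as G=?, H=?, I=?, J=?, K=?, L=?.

G=red, H=blue, I=purple, J=white, K=brown, L=orange

H's domain is down to {blue}, so H = blue. Remove blue from K.
K must be brown (only option left). Remove brown from G, J.
L has just one choice, so L = orange. Remove orange from G, J.
G's domain is down to {red}, so G = red. So I can't be red.
I's domain is down to {purple}, so I = purple.
J must be white (only option left).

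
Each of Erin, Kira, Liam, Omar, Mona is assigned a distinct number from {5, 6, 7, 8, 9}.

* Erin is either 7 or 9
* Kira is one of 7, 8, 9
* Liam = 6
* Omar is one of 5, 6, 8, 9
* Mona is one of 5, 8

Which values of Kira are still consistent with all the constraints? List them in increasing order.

Liam's domain is down to {6}, so Liam = 6. So Omar can't be 6.
No further eliminations apply; Kira can still be any of 7, 8, 9.

7, 8, 9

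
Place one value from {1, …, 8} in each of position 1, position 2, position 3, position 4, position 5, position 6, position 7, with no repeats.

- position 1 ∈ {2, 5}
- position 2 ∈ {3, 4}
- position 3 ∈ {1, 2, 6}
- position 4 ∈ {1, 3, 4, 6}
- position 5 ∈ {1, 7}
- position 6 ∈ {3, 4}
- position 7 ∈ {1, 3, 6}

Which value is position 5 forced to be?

7

The 7 variables together cover exactly {1, 2, 3, 4, 5, 6, 7} — 7 values for 7 variables — and 5 appears only in position 1's list, so position 1 = 5.
The 6 still-open variables together cover exactly {1, 2, 3, 4, 6, 7} — 6 values for 6 variables — and 2 appears only in position 3's list, so position 3 = 2.
The 5 still-open variables draw from only 5 values {1, 3, 4, 6, 7}, so each is used; only position 5 can be 7, hence position 5 = 7.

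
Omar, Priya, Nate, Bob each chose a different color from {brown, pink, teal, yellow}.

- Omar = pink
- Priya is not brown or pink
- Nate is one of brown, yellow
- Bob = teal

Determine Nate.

Omar has just one choice, so Omar = pink.
Bob must be teal (only option left). Eliminate teal elsewhere: Priya.
Priya's domain is down to {yellow}, so Priya = yellow. So Nate can't be yellow.
So Nate = brown.

brown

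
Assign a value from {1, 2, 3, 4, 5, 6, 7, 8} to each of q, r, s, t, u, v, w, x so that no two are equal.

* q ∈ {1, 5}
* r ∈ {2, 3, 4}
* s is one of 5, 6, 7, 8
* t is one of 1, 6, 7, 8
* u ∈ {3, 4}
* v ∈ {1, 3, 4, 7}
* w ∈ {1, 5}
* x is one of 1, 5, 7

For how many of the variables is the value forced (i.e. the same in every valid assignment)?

2

Among the 8 variables, 2 fits only r (and all 8 values in {1, 2, 3, 4, 5, 6, 7, 8} must be used), so r = 2.
q and w share exactly the 2 values {1, 5}; by pigeonhole those values go to them, so strike 1, 5 from s, t, v, x.
x's domain is down to {7}, so x = 7. Eliminate 7 elsewhere: s, t, v.
Determined: r=2, x=7. The other variables each still have more than one consistent value. That makes 2.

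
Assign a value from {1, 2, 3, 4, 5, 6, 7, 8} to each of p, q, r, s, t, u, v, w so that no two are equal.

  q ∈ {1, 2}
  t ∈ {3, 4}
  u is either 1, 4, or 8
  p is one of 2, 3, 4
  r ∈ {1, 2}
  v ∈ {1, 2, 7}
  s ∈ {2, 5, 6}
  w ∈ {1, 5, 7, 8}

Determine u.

Among the 8 variables, 6 fits only s (and all 8 values in {1, 2, 3, 4, 5, 6, 7, 8} must be used), so s = 6.
Among the 7 still-open variables, 5 fits only w (and all 7 values in {1, 2, 3, 4, 5, 7, 8} must be used), so w = 5.
Among the 6 still-open variables, 7 fits only v (and all 6 values in {1, 2, 3, 4, 7, 8} must be used), so v = 7.
Among the 5 still-open variables, 8 fits only u (and all 5 values in {1, 2, 3, 4, 8} must be used), so u = 8.

8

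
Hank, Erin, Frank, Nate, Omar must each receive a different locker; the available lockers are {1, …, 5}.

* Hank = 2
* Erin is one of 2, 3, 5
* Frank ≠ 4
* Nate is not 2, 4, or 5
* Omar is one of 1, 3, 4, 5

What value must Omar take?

Hank has just one choice, so Hank = 2. Eliminate 2 elsewhere: Erin, Frank.
The 4 still-open variables draw from only 4 values {1, 3, 4, 5}, so each is used; only Omar can be 4, hence Omar = 4.

4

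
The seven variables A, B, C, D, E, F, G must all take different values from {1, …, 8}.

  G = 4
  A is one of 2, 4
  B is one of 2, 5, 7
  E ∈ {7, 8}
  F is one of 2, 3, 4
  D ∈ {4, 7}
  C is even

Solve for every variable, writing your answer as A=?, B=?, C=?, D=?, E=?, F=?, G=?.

G must be 4 (only option left). Strike 4 from A, C, D, F.
A's domain is down to {2}, so A = 2. Eliminate 2 elsewhere: B, C, F.
D must be 7 (only option left). So B, E can't be 7.
E has just one choice, so E = 8. So C can't be 8.
F has just one choice, so F = 3.
B's domain is down to {5}, so B = 5.
C must be 6 (only option left).

A=2, B=5, C=6, D=7, E=8, F=3, G=4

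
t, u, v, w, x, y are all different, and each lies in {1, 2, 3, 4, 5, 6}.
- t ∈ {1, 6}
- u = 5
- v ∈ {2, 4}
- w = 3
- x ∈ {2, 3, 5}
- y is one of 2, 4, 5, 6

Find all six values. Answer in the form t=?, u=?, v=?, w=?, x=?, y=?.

t=1, u=5, v=4, w=3, x=2, y=6

u must be 5 (only option left). Eliminate 5 elsewhere: x, y.
That leaves w = 3. Eliminate 3 elsewhere: x.
x has just one choice, so x = 2. Remove 2 from v, y.
v's domain is down to {4}, so v = 4. Remove 4 from y.
That leaves y = 6. Strike 6 from t.
That leaves t = 1.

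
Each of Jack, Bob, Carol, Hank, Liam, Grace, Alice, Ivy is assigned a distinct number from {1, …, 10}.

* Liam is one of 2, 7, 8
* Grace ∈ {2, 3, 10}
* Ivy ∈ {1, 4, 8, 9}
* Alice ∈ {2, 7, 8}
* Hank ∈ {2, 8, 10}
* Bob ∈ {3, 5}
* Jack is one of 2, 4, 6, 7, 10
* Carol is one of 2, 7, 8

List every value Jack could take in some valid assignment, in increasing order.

Carol, Liam, Alice between them cover only {2, 7, 8} — a naked triple. Remove those values from Jack, Hank, Grace, Ivy.
Hank must be 10 (only option left). Strike 10 from Jack, Grace.
Grace must be 3 (only option left). Remove 3 from Bob.
Bob must be 5 (only option left).
No further eliminations apply; Jack can still be any of 4, 6.

4, 6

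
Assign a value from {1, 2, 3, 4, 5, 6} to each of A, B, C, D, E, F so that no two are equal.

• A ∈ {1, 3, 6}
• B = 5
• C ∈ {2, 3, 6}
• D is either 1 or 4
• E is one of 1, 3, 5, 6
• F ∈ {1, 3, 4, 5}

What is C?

B has just one choice, so B = 5. Strike 5 from E, F.
The 5 still-open variables draw from only 5 values {1, 2, 3, 4, 6}, so each is used; only C can be 2, hence C = 2.

2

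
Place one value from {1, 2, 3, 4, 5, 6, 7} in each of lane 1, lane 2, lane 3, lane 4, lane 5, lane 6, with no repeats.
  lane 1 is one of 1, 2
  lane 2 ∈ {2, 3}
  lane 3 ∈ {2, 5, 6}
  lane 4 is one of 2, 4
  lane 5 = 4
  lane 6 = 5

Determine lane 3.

lane 5 must be 4 (only option left). Eliminate 4 elsewhere: lane 4.
That leaves lane 6 = 5. Eliminate 5 elsewhere: lane 3.
lane 4's domain is down to {2}, so lane 4 = 2. Remove 2 from lane 1, lane 2, lane 3.
So lane 3 = 6.

6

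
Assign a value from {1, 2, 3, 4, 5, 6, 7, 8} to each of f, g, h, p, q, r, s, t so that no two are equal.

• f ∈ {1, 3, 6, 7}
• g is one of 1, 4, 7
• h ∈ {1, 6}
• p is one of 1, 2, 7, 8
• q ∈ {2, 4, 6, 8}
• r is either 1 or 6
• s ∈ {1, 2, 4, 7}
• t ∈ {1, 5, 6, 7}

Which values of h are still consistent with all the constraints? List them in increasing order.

1, 6

Among the 8 variables, 3 fits only f (and all 8 values in {1, 2, 3, 4, 5, 6, 7, 8} must be used), so f = 3.
The 7 still-open variables draw from only 7 values {1, 2, 4, 5, 6, 7, 8}, so each is used; only t can be 5, hence t = 5.
The 2 variables h and r are confined to {1, 6}, which locks those values in; drop them from g, p, q, s.
No further eliminations apply; h can still be any of 1, 6.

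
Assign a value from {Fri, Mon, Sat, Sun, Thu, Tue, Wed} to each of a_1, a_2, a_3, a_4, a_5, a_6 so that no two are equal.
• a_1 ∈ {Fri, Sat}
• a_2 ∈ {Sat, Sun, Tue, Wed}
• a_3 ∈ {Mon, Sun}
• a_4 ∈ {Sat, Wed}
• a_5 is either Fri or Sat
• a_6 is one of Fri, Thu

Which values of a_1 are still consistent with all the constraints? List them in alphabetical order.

a_1 and a_5 share exactly the 2 values {Fri, Sat}; by pigeonhole those values go to them, so strike Fri, Sat from a_2, a_4, a_6.
a_4 must be Wed (only option left). Strike Wed from a_2.
a_6 has just one choice, so a_6 = Thu.
No further eliminations apply; a_1 can still be any of Fri, Sat.

Fri, Sat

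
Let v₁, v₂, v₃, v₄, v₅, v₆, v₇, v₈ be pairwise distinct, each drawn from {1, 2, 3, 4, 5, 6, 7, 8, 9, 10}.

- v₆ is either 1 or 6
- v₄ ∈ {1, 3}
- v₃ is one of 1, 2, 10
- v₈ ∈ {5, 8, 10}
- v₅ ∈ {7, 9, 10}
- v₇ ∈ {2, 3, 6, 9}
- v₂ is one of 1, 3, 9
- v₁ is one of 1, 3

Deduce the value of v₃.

10

The 2 variables v₁ and v₄ are confined to {1, 3}, which locks those values in; drop them from v₂, v₃, v₆, v₇.
That leaves v₂ = 9. Strike 9 from v₅, v₇.
v₆ has just one choice, so v₆ = 6. Eliminate 6 elsewhere: v₇.
That leaves v₇ = 2. So v₃ can't be 2.
So v₃ = 10.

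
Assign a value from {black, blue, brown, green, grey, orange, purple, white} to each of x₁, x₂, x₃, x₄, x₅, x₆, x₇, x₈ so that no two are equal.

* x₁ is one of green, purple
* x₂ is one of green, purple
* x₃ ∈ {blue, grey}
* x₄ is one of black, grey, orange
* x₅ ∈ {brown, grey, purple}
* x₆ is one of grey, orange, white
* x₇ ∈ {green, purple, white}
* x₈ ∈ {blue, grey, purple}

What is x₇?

The 8 variables together cover exactly {black, blue, brown, green, grey, orange, purple, white} — 8 values for 8 variables — and black appears only in x₄'s list, so x₄ = black.
The 7 still-open variables draw from only 7 values {blue, brown, green, grey, orange, purple, white}, so each is used; only x₅ can be brown, hence x₅ = brown.
The 6 still-open variables draw from only 6 values {blue, green, grey, orange, purple, white}, so each is used; only x₆ can be orange, hence x₆ = orange.
The 5 still-open variables together cover exactly {blue, green, grey, purple, white} — 5 values for 5 variables — and white appears only in x₇'s list, so x₇ = white.

white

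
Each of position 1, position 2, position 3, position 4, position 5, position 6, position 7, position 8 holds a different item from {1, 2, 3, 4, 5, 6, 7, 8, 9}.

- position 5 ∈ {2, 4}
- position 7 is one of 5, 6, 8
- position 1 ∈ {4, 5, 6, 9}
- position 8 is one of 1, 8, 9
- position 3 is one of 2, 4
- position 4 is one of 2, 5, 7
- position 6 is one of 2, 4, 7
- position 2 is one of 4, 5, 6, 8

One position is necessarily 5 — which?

The 8 variables together cover exactly {1, 2, 4, 5, 6, 7, 8, 9} — 8 values for 8 variables — and 1 appears only in position 8's list, so position 8 = 1.
The 7 still-open variables together cover exactly {2, 4, 5, 6, 7, 8, 9} — 7 values for 7 variables — and 9 appears only in position 1's list, so position 1 = 9.
The 2 variables position 3 and position 5 are confined to {2, 4}, which locks those values in; drop them from position 2, position 4, position 6.
position 6's domain is down to {7}, so position 6 = 7. So position 4 can't be 7.
So 5 goes to position 4.

position 4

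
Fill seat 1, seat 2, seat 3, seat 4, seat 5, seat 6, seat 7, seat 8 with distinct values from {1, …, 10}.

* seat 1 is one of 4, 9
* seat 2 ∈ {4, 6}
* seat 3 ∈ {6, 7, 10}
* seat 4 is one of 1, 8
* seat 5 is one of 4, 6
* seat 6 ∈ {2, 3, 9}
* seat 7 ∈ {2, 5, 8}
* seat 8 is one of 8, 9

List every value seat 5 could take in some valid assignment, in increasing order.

4, 6

The 2 variables seat 2 and seat 5 are confined to {4, 6}, which locks those values in; drop them from seat 1, seat 3.
That leaves seat 1 = 9. Remove 9 from seat 6, seat 8.
seat 8 has just one choice, so seat 8 = 8. So seat 4, seat 7 can't be 8.
That leaves seat 4 = 1.
No further eliminations apply; seat 5 can still be any of 4, 6.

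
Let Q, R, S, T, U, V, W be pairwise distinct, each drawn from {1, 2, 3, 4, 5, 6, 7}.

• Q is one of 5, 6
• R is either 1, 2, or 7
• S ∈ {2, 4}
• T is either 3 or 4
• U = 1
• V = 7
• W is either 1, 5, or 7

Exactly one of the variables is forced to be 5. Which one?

W

U has just one choice, so U = 1. So R, W can't be 1.
V has just one choice, so V = 7. Eliminate 7 elsewhere: R, W.
So 5 goes to W.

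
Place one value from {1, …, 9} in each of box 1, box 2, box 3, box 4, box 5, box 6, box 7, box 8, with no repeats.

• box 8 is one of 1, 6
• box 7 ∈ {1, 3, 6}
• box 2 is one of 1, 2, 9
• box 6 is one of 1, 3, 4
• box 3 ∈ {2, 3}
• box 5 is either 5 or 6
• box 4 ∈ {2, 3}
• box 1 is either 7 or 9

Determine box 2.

Among the 8 variables, 4 fits only box 6 (and all 8 values in {1, 2, 3, 4, 5, 6, 7, 9} must be used), so box 6 = 4.
Among the 7 still-open variables, 5 fits only box 5 (and all 7 values in {1, 2, 3, 5, 6, 7, 9} must be used), so box 5 = 5.
The 6 still-open variables together cover exactly {1, 2, 3, 6, 7, 9} — 6 values for 6 variables — and 7 appears only in box 1's list, so box 1 = 7.
The 5 still-open variables draw from only 5 values {1, 2, 3, 6, 9}, so each is used; only box 2 can be 9, hence box 2 = 9.

9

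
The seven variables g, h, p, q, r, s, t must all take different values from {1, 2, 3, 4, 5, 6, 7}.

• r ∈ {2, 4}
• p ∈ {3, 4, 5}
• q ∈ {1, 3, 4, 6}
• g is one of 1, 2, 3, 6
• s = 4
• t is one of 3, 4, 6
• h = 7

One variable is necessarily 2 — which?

r

h has just one choice, so h = 7.
That leaves s = 4. Strike 4 from p, q, r, t.
So 2 goes to r.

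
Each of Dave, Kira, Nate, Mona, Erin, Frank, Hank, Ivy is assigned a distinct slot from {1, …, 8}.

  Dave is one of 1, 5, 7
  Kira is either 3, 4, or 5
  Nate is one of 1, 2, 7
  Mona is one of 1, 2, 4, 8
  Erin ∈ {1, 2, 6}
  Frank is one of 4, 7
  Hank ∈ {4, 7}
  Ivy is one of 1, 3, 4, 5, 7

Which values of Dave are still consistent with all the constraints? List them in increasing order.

The 8 variables together cover exactly {1, 2, 3, 4, 5, 6, 7, 8} — 8 values for 8 variables — and 6 appears only in Erin's list, so Erin = 6.
Among the 7 still-open variables, 8 fits only Mona (and all 7 values in {1, 2, 3, 4, 5, 7, 8} must be used), so Mona = 8.
The 6 still-open variables together cover exactly {1, 2, 3, 4, 5, 7} — 6 values for 6 variables — and 2 appears only in Nate's list, so Nate = 2.
Frank and Hank share exactly the 2 values {4, 7}; by pigeonhole those values go to them, so strike 4, 7 from Dave, Kira, Ivy.
No further eliminations apply; Dave can still be any of 1, 5.

1, 5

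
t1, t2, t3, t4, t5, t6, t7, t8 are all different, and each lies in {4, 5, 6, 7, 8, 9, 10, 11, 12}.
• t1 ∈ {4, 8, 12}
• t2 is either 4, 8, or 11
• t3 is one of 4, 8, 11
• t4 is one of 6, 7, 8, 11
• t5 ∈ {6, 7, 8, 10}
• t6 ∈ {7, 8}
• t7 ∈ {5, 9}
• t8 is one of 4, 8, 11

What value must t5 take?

The 3 variables t2, t3, t8 are confined to {4, 8, 11}, which locks those values in; drop them from t1, t4, t5, t6.
t1 must be 12 (only option left).
t6's domain is down to {7}, so t6 = 7. So t4, t5 can't be 7.
t4 must be 6 (only option left). Strike 6 from t5.
So t5 = 10.

10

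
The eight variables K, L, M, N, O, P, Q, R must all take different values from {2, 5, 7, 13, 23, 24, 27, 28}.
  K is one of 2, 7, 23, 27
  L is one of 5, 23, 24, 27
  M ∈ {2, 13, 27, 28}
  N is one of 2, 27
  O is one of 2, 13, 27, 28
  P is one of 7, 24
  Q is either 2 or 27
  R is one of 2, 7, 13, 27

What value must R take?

Among the 8 variables, 5 fits only L (and all 8 values in {2, 5, 7, 13, 23, 24, 27, 28} must be used), so L = 5.
The 7 still-open variables draw from only 7 values {2, 7, 13, 23, 24, 27, 28}, so each is used; only K can be 23, hence K = 23.
The 6 still-open variables draw from only 6 values {2, 7, 13, 24, 27, 28}, so each is used; only P can be 24, hence P = 24.
Among the 5 still-open variables, 7 fits only R (and all 5 values in {2, 7, 13, 27, 28} must be used), so R = 7.

7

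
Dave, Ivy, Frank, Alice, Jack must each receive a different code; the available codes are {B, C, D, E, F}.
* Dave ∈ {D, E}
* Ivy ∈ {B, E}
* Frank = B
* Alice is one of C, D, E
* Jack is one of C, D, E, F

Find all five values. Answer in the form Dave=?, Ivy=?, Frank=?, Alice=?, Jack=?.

Dave=D, Ivy=E, Frank=B, Alice=C, Jack=F

Frank has just one choice, so Frank = B. So Ivy can't be B.
Ivy has just one choice, so Ivy = E. Eliminate E elsewhere: Dave, Alice, Jack.
Dave has just one choice, so Dave = D. Remove D from Alice, Jack.
Alice has just one choice, so Alice = C. So Jack can't be C.
Jack has just one choice, so Jack = F.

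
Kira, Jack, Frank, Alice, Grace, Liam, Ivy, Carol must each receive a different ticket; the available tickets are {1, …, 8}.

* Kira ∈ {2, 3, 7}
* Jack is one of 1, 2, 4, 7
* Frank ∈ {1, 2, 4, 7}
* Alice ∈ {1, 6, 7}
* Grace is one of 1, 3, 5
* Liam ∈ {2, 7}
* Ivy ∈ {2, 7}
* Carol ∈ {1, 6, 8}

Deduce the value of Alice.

6

The 8 variables draw from only 8 values {1, 2, 3, 4, 5, 6, 7, 8}, so each is used; only Grace can be 5, hence Grace = 5.
Among the 7 still-open variables, 3 fits only Kira (and all 7 values in {1, 2, 3, 4, 6, 7, 8} must be used), so Kira = 3.
Among the 6 still-open variables, 8 fits only Carol (and all 6 values in {1, 2, 4, 6, 7, 8} must be used), so Carol = 8.
The 5 still-open variables together cover exactly {1, 2, 4, 6, 7} — 5 values for 5 variables — and 6 appears only in Alice's list, so Alice = 6.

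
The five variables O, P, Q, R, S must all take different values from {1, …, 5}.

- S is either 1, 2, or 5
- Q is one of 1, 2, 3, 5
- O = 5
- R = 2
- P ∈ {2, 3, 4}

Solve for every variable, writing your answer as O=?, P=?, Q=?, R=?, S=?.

O=5, P=4, Q=3, R=2, S=1

O's domain is down to {5}, so O = 5. Eliminate 5 elsewhere: Q, S.
R has just one choice, so R = 2. Remove 2 from P, Q, S.
S must be 1 (only option left). Remove 1 from Q.
Q has just one choice, so Q = 3. Eliminate 3 elsewhere: P.
P's domain is down to {4}, so P = 4.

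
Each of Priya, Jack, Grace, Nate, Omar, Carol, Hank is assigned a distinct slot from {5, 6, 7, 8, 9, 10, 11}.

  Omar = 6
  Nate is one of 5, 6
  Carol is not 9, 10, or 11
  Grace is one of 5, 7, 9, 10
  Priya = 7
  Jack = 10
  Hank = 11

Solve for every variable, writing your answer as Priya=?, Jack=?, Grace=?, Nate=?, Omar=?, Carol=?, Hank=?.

Priya's domain is down to {7}, so Priya = 7. Eliminate 7 elsewhere: Grace, Carol.
That leaves Jack = 10. Eliminate 10 elsewhere: Grace.
Omar's domain is down to {6}, so Omar = 6. Eliminate 6 elsewhere: Nate, Carol.
That leaves Hank = 11.
Nate must be 5 (only option left). Strike 5 from Grace, Carol.
Carol must be 8 (only option left).
Grace must be 9 (only option left).

Priya=7, Jack=10, Grace=9, Nate=5, Omar=6, Carol=8, Hank=11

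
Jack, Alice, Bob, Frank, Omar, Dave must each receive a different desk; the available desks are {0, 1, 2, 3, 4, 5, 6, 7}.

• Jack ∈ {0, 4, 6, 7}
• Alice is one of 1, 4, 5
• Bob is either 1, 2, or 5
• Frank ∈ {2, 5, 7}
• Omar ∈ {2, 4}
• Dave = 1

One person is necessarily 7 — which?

Dave's domain is down to {1}, so Dave = 1. So Alice, Bob can't be 1.
Alice, Bob, Omar between them cover only {2, 4, 5} — a naked triple. Remove those values from Jack, Frank.
So 7 goes to Frank.

Frank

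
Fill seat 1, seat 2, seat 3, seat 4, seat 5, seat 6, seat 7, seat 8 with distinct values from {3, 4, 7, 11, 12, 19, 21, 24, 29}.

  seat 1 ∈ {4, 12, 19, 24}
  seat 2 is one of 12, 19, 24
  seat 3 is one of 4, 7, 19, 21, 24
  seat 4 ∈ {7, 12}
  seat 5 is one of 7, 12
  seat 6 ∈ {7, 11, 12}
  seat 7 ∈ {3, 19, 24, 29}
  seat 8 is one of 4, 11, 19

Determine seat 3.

The 2 variables seat 4 and seat 5 are confined to {7, 12}, which locks those values in; drop them from seat 1, seat 2, seat 3, seat 6.
seat 6 must be 11 (only option left). Remove 11 from seat 8.
seat 1, seat 2, seat 8 share exactly the 3 values {4, 19, 24}; by pigeonhole those values go to them, so strike 4, 19, 24 from seat 3, seat 7.
So seat 3 = 21.

21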